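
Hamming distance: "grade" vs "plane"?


Comparing character by character (same length = 5):
  Pos 0: 'g' vs 'p' !=
  Pos 1: 'r' vs 'l' !=
  Pos 2: 'a' vs 'a' =
  Pos 3: 'd' vs 'n' !=
  Pos 4: 'e' vs 'e' =
Hamming distance = 3


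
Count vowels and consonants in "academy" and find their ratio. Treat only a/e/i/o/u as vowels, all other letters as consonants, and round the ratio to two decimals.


Word: "academy"
Vowels (a,e,i,o,u): 3
Consonants: 4
Ratio = 3/4
= 0.75


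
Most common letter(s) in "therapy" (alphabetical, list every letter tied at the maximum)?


Word: "therapy"
Letter counts:
  'a': 1
  'e': 1
  'h': 1
  'p': 1
  'r': 1
  't': 1
  'y': 1
Maximum count = 1
Most frequent = 'a', 'e', 'h', 'p', 'r', 't', 'y' (1 time each)


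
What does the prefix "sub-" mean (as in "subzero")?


Prefix: sub-
Example: subzero = sub- + zero
Meaning = under / below


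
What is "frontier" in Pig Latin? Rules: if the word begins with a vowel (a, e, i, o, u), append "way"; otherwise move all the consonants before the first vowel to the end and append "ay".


Word: "frontier"
Starts with consonant(s) → move to end, add 'ay'
Consonant cluster: "fr"
Pig Latin = "ontierfray"


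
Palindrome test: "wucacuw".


Word: "wucacuw"
Reversed: "wucacuw"
Forward == Backward? wucacuw == wucacuw
Palindrome = Yes


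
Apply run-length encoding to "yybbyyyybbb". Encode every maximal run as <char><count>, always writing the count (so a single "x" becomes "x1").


String: "yybbyyyybbb"
Scanning for consecutive runs:
  'y' x 2
  'b' x 2
  'y' x 4
  'b' x 3
RLE = "y2b2y4b3"


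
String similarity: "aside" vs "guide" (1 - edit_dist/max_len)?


Word 1: "aside" (length 5)
Word 2: "guide" (length 5)
One optimal edit sequence:
  1. substitute 'a' -> 'g'  (+1)
  2. substitute 's' -> 'u'  (+1)
  3. keep 'i'
  4. keep 'd'
  5. keep 'e'
Edit distance = 2
Max length = max(5, 5) = 5
Similarity = 1 - 2/5
= 0.6000


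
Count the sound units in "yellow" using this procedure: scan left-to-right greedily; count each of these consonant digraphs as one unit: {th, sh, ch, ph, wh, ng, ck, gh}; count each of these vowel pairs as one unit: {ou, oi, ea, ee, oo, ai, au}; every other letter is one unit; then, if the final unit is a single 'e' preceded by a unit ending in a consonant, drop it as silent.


Word: "yellow" (6 letters)
Left-to-right scan:
  1. 'y' (letter)
  2. 'e' (letter)
  3. 'l' (letter)
  4. 'l' (letter)
  5. 'o' (letter)
  6. 'w' (letter)
Units from scan: 6
Sound units = 6 units


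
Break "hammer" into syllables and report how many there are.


Word: "hammer"
Syllable breakdown: ham-mer
Counting: 2 parts
= 2 syllables


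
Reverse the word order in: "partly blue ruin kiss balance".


Original: "partly blue ruin kiss balance"
Words (1..n): partly | blue | ruin | kiss | balance
Reversed (n..1): balance | kiss | ruin | blue | partly
Result = "balance kiss ruin blue partly"


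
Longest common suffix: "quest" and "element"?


Word 1: "quest"
Word 2: "element"
Comparing from end:
  Pos -1: 't' == 't'
  Pos -2: 's' != 'n' (stop)
LCS = "t" (length 1)


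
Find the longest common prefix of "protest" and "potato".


Word 1: "protest"
Word 2: "potato"
Comparing from start:
  Pos 0: 'p' == 'p'
  Pos 1: 'r' != 'o' (stop)
LCP = "p" (length 1)


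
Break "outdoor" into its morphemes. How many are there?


Word: "outdoor"
Morphemes: out- | door
Each morpheme carries meaning
= 2 morphemes


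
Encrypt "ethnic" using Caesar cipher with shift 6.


Word: "ethnic"
Shift: 6
Each letter → (letter + shift) mod 26:
  'e' (4) + 6 = 10 → 'k'
  't' (19) + 6 = 25 → 'z'
  'h' (7) + 6 = 13 → 'n'
  'n' (13) + 6 = 19 → 't'
  'i' (8) + 6 = 14 → 'o'
  'c' (2) + 6 = 8 → 'i'
Result = "kzntoi"


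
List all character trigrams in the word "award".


Word: "award" (length 5)
Number of trigrams = 5 - 3 + 1 = 3
  Position 0: "awa"
  Position 1: "war"
  Position 2: "ard"
Trigrams = "awa", "war", "ard"


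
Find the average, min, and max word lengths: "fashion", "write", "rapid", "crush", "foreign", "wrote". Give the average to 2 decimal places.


Lengths: "fashion"=7, "write"=5, "rapid"=5, "crush"=5, "foreign"=7, "wrote"=5
Sum = 34, Count = 6
Average = 34/6 = 5.67
= avg=5.67, min=5, max=7


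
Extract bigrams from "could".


Word: "could" (length 5)
Number of bigrams = 5 - 2 + 1 = 4
  Position 0: "co"
  Position 1: "ou"
  Position 2: "ul"
  Position 3: "ld"
Bigrams = "co", "ou", "ul", "ld"


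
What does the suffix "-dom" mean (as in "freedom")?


Suffix: -dom
As in: freedom -> free + -dom
Meaning = state / realm


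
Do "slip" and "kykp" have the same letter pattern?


Pattern of "slip": [0, 1, 2, 3]
Pattern of "kykp": [0, 1, 0, 2]
Patterns do not match
Same pattern = No


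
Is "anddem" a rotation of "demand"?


Word: "demand", Candidate: "anddem"
Method: check if candidate is substring of word+word
"demanddemand" contains "anddem"? Yes
Is rotation = Yes


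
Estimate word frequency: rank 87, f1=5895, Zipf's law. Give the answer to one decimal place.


Zipf's law: f(r) = f(1) / r
f(1) = 5895
f(87) = 5895 / 87
= 67.8 occurrences


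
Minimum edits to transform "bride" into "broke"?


Word 1: "bride" (length 5)
Word 2: "broke" (length 5)
One optimal edit sequence (insert/delete/substitute each cost 1):
  1. keep 'b'
  2. keep 'r'
  3. substitute 'i' -> 'o'  (+1)
  4. substitute 'd' -> 'k'  (+1)
  5. keep 'e'
Total edit operations: 2
Edit distance = 2


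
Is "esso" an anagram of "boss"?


Word 1: "boss" → sorted: boss
Word 2: "esso" → sorted: eoss
Same letters? boss != eoss
Anagram = No


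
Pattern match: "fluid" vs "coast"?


Pattern of "fluid": [0, 1, 2, 3, 4]
Pattern of "coast": [0, 1, 2, 3, 4]
Patterns match
Same pattern = Yes


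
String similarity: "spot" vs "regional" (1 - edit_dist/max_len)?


Word 1: "spot" (length 4)
Word 2: "regional" (length 8)
One optimal edit sequence:
  1. insert 'r'  (+1)
  2. insert 'e'  (+1)
  3. substitute 's' -> 'g'  (+1)
  4. substitute 'p' -> 'i'  (+1)
  5. keep 'o'
  6. insert 'n'  (+1)
  7. insert 'a'  (+1)
  8. substitute 't' -> 'l'  (+1)
Edit distance = 7
Max length = max(4, 8) = 8
Similarity = 1 - 7/8
= 0.1250


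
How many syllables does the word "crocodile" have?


Word: "crocodile"
Syllable breakdown: croc / o / dile
Counting: 3 parts
= 3 syllables


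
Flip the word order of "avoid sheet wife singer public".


Original: "avoid sheet wife singer public"
Words (1..n): avoid | sheet | wife | singer | public
Reversed (n..1): public | singer | wife | sheet | avoid
Result = "public singer wife sheet avoid"


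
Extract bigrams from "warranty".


Word: "warranty" (length 8)
Number of bigrams = 8 - 2 + 1 = 7
  Position 0: "wa"
  Position 1: "ar"
  Position 2: "rr"
  Position 3: "ra"
  Position 4: "an"
  Position 5: "nt"
  Position 6: "ty"
Bigrams = "wa", "ar", "rr", "ra", "an", "nt", "ty"


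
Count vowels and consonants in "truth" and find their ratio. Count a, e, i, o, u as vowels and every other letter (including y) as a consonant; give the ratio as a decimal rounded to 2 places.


Word: "truth"
Vowels (a,e,i,o,u): 1
Consonants: 4
Ratio = 1/4
= 0.25


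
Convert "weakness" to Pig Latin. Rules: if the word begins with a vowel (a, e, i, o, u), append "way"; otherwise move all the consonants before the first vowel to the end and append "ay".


Word: "weakness"
Starts with consonant(s) → move to end, add 'ay'
Consonant cluster: "w"
Pig Latin = "eaknessway"


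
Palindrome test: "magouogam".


Word: "magouogam"
Reversed: "magouogam"
Forward == Backward? magouogam == magouogam
Palindrome = Yes


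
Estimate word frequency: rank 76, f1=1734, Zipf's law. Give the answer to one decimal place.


Zipf's law: f(r) = f(1) / r
f(1) = 1734
f(76) = 1734 / 76
= 22.8 occurrences


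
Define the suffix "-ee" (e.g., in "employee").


Suffix: -ee
Example: employee = employ + -ee
Meaning = one who receives


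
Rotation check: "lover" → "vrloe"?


Word: "lover", Candidate: "vrloe"
Method: check if candidate is substring of word+word
"loverlover" contains "vrloe"? No
Is rotation = No


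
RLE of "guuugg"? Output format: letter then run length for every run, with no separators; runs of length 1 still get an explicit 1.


String: "guuugg"
Scanning for consecutive runs:
  'g' x 1
  'u' x 3
  'g' x 2
RLE = "g1u3g2"


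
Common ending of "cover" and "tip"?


Word 1: "cover"
Word 2: "tip"
Comparing from end:
  Pos -1: 'r' != 'p' (stop)
LCS = "" (length 0)


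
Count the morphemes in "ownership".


Word: "ownership"
Morphemes: own | -er | -ship
Each morpheme carries meaning
= 3 morphemes


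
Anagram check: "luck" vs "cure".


Word 1: "luck" → sorted: cklu
Word 2: "cure" → sorted: ceru
Same letters? cklu != ceru
Anagram = No


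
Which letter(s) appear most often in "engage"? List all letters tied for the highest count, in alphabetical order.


Word: "engage"
Letter counts:
  'a': 1
  'e': 2
  'g': 2
  'n': 1
Maximum count = 2
Most frequent = 'e', 'g' (2 times each)


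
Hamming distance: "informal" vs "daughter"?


Comparing character by character (same length = 8):
  Pos 0: 'i' vs 'd' !=
  Pos 1: 'n' vs 'a' !=
  Pos 2: 'f' vs 'u' !=
  Pos 3: 'o' vs 'g' !=
  Pos 4: 'r' vs 'h' !=
  Pos 5: 'm' vs 't' !=
  Pos 6: 'a' vs 'e' !=
  Pos 7: 'l' vs 'r' !=
Hamming distance = 8


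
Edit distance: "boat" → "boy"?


Word 1: "boat" (length 4)
Word 2: "boy" (length 3)
One optimal edit sequence (insert/delete/substitute each cost 1):
  1. keep 'b'
  2. keep 'o'
  3. delete 'a'  (+1)
  4. substitute 't' -> 'y'  (+1)
Total edit operations: 2
Edit distance = 2


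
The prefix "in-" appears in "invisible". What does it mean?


Prefix: in-
As in: invisible -> in- + visible
Meaning = not / into


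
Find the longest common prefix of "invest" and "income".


Word 1: "invest"
Word 2: "income"
Comparing from start:
  Pos 0: 'i' == 'i'
  Pos 1: 'n' == 'n'
  Pos 2: 'v' != 'c' (stop)
LCP = "in" (length 2)


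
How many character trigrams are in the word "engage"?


Word: "engage" (length 6)
Number of 3-grams = length - 3 + 1 = 6 - 3 + 1
= 4


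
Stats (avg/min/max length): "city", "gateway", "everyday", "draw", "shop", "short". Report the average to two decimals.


Lengths: "city"=4, "gateway"=7, "everyday"=8, "draw"=4, "shop"=4, "short"=5
Sum = 32, Count = 6
Average = 32/6 = 5.33
= avg=5.33, min=4, max=8


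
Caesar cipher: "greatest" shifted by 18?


Word: "greatest"
Shift: 18
Each letter → (letter + shift) mod 26:
  'g' (6) + 18 = 24 → 'y'
  'r' (17) + 18 = 9 → 'j'
  'e' (4) + 18 = 22 → 'w'
  'a' (0) + 18 = 18 → 's'
  't' (19) + 18 = 11 → 'l'
  'e' (4) + 18 = 22 → 'w'
  's' (18) + 18 = 10 → 'k'
  't' (19) + 18 = 11 → 'l'
Result = "yjwslwkl"


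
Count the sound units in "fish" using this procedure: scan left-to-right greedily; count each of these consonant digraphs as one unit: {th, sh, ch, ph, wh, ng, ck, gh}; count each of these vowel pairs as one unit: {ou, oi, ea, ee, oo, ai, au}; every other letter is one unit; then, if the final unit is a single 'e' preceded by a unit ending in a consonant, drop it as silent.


Word: "fish" (4 letters)
Left-to-right scan:
  1. 'f' (letter)
  2. 'i' (letter)
  3. 'sh' (digraph)
Units from scan: 3
Sound units = 3 units


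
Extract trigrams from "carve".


Word: "carve" (length 5)
Number of trigrams = 5 - 3 + 1 = 3
  Position 0: "car"
  Position 1: "arv"
  Position 2: "rve"
Trigrams = "car", "arv", "rve"


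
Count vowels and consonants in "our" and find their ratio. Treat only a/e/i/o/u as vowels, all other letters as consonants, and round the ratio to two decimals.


Word: "our"
Vowels (a,e,i,o,u): 2
Consonants: 1
Ratio = 2/1
= 2.00


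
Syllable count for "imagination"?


Word: "imagination"
Syllable breakdown: i / mag / i / na / tion
Counting: 5 parts
= 5 syllables


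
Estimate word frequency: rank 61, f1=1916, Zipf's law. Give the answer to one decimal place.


Zipf's law: f(r) = f(1) / r
f(1) = 1916
f(61) = 1916 / 61
= 31.4 occurrences


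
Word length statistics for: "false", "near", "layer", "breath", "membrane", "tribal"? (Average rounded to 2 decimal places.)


Lengths: "false"=5, "near"=4, "layer"=5, "breath"=6, "membrane"=8, "tribal"=6
Sum = 34, Count = 6
Average = 34/6 = 5.67
= avg=5.67, min=4, max=8


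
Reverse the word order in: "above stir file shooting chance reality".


Original: "above stir file shooting chance reality"
Words (1..n): above | stir | file | shooting | chance | reality
Reversed (n..1): reality | chance | shooting | file | stir | above
Result = "reality chance shooting file stir above"


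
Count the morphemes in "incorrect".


Word: "incorrect"
Morphemes: in- | correct
Each morpheme carries meaning
= 2 morphemes


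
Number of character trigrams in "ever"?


Word: "ever" (length 4)
Number of 3-grams = length - 3 + 1 = 4 - 3 + 1
= 2


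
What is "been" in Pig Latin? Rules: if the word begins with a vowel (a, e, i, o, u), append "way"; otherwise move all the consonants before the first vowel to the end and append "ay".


Word: "been"
Starts with consonant(s) → move to end, add 'ay'
Consonant cluster: "b"
Pig Latin = "eenbay"


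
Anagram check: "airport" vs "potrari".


Word 1: "airport" → sorted: aioprrt
Word 2: "potrari" → sorted: aioprrt
Same letters? aioprrt == aioprrt
Anagram = Yes


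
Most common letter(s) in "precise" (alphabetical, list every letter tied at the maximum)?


Word: "precise"
Letter counts:
  'c': 1
  'e': 2
  'i': 1
  'p': 1
  'r': 1
  's': 1
Maximum count = 2
Most frequent = 'e' (2 times each)


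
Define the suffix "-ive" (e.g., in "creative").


Suffix: -ive
Example: creative (create + -ive, with a spelling change)
Meaning = tending to


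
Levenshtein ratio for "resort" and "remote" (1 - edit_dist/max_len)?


Word 1: "resort" (length 6)
Word 2: "remote" (length 6)
One optimal edit sequence:
  1. keep 'r'
  2. keep 'e'
  3. substitute 's' -> 'm'  (+1)
  4. keep 'o'
  5. substitute 'r' -> 't'  (+1)
  6. substitute 't' -> 'e'  (+1)
Edit distance = 3
Max length = max(6, 6) = 6
Similarity = 1 - 3/6
= 0.5000


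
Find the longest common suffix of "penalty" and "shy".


Word 1: "penalty"
Word 2: "shy"
Comparing from end:
  Pos -1: 'y' == 'y'
  Pos -2: 't' != 'h' (stop)
LCS = "y" (length 1)


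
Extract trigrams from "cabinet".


Word: "cabinet" (length 7)
Number of trigrams = 7 - 3 + 1 = 5
  Position 0: "cab"
  Position 1: "abi"
  Position 2: "bin"
  Position 3: "ine"
  Position 4: "net"
Trigrams = "cab", "abi", "bin", "ine", "net"


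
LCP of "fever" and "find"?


Word 1: "fever"
Word 2: "find"
Comparing from start:
  Pos 0: 'f' == 'f'
  Pos 1: 'e' != 'i' (stop)
LCP = "f" (length 1)


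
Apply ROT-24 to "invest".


Word: "invest"
Shift: 24
Each letter → (letter + shift) mod 26:
  'i' (8) + 24 = 6 → 'g'
  'n' (13) + 24 = 11 → 'l'
  'v' (21) + 24 = 19 → 't'
  'e' (4) + 24 = 2 → 'c'
  's' (18) + 24 = 16 → 'q'
  't' (19) + 24 = 17 → 'r'
Result = "gltcqr"


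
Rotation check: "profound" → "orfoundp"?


Word: "profound", Candidate: "orfoundp"
Method: check if candidate is substring of word+word
"profoundprofound" contains "orfoundp"? No
Is rotation = No


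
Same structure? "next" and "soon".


Pattern of "next": [0, 1, 2, 3]
Pattern of "soon": [0, 1, 1, 2]
Patterns do not match
Same pattern = No


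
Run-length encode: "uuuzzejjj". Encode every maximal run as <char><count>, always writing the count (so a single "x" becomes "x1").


String: "uuuzzejjj"
Scanning for consecutive runs:
  'u' x 3
  'z' x 2
  'e' x 1
  'j' x 3
RLE = "u3z2e1j3"


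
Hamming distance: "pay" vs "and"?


Comparing character by character (same length = 3):
  Pos 0: 'p' vs 'a' !=
  Pos 1: 'a' vs 'n' !=
  Pos 2: 'y' vs 'd' !=
Hamming distance = 3


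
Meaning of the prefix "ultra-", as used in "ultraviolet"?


Prefix: ultra-
Example: ultraviolet = ultra- + violet
Meaning = beyond


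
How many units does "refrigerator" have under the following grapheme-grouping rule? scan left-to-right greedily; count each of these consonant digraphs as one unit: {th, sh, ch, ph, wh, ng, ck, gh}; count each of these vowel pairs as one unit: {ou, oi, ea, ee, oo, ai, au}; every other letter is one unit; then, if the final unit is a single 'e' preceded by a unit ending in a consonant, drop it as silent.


Word: "refrigerator" (12 letters)
Left-to-right scan:
  [1] 'r' (letter)
  [2] 'e' (letter)
  [3] 'f' (letter)
  [4] 'r' (letter)
  [5] 'i' (letter)
  [6] 'g' (letter)
  [7] 'e' (letter)
  [8] 'r' (letter)
  [9] 'a' (letter)
  [10] 't' (letter)
  [11] 'o' (letter)
  [12] 'r' (letter)
Units from scan: 12
Sound units = 12 units


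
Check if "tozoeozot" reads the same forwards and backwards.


Word: "tozoeozot"
Reversed: "tozoeozot"
Forward == Backward? tozoeozot == tozoeozot
Palindrome = Yes


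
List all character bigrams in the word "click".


Word: "click" (length 5)
Number of bigrams = 5 - 2 + 1 = 4
  Position 0: "cl"
  Position 1: "li"
  Position 2: "ic"
  Position 3: "ck"
Bigrams = "cl", "li", "ic", "ck"


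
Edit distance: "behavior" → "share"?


Word 1: "behavior" (length 8)
Word 2: "share" (length 5)
One optimal edit sequence (insert/delete/substitute each cost 1):
  1. delete 'b'  (+1)
  2. substitute 'e' -> 's'  (+1)
  3. keep 'h'
  4. keep 'a'
  5. delete 'v'  (+1)
  6. delete 'i'  (+1)
  7. substitute 'o' -> 'r'  (+1)
  8. substitute 'r' -> 'e'  (+1)
Total edit operations: 6
Edit distance = 6


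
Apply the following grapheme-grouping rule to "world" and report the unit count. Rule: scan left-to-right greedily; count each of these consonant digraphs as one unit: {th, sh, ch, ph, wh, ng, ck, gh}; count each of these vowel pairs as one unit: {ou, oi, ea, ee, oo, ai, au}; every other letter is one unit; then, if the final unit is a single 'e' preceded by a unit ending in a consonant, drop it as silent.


Word: "world" (5 letters)
Left-to-right scan:
  1. 'w' (letter)
  2. 'o' (letter)
  3. 'r' (letter)
  4. 'l' (letter)
  5. 'd' (letter)
Units from scan: 5
Sound units = 5 units


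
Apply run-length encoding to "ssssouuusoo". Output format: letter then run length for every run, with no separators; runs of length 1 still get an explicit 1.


String: "ssssouuusoo"
Scanning for consecutive runs:
  's' x 4
  'o' x 1
  'u' x 3
  's' x 1
  'o' x 2
RLE = "s4o1u3s1o2"


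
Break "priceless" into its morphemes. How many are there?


Word: "priceless"
Morphemes: price + -less
Each morpheme carries meaning
= 2 morphemes


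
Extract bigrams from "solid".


Word: "solid" (length 5)
Number of bigrams = 5 - 2 + 1 = 4
  Position 0: "so"
  Position 1: "ol"
  Position 2: "li"
  Position 3: "id"
Bigrams = "so", "ol", "li", "id"


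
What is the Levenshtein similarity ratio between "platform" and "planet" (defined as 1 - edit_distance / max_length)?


Word 1: "platform" (length 8)
Word 2: "planet" (length 6)
One optimal edit sequence:
  1. keep 'p'
  2. keep 'l'
  3. keep 'a'
  4. delete 't'  (+1)
  5. delete 'f'  (+1)
  6. substitute 'o' -> 'n'  (+1)
  7. substitute 'r' -> 'e'  (+1)
  8. substitute 'm' -> 't'  (+1)
Edit distance = 5
Max length = max(8, 6) = 8
Similarity = 1 - 5/8
= 0.3750


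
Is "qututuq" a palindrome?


Word: "qututuq"
Reversed: "qututuq"
Forward == Backward? qututuq == qututuq
Palindrome = Yes


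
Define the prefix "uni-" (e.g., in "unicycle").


Prefix: uni-
Example: unicycle = uni- + cycle
Meaning = one


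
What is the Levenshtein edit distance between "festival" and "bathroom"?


Word 1: "festival" (length 8)
Word 2: "bathroom" (length 8)
One optimal edit sequence (insert/delete/substitute each cost 1):
  1. substitute 'f' -> 'b'  (+1)
  2. substitute 'e' -> 'a'  (+1)
  3. substitute 's' -> 't'  (+1)
  4. substitute 't' -> 'h'  (+1)
  5. substitute 'i' -> 'r'  (+1)
  6. substitute 'v' -> 'o'  (+1)
  7. substitute 'a' -> 'o'  (+1)
  8. substitute 'l' -> 'm'  (+1)
Total edit operations: 8
Edit distance = 8


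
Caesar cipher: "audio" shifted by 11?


Word: "audio"
Shift: 11
Each letter → (letter + shift) mod 26:
  'a' (0) + 11 = 11 → 'l'
  'u' (20) + 11 = 5 → 'f'
  'd' (3) + 11 = 14 → 'o'
  'i' (8) + 11 = 19 → 't'
  'o' (14) + 11 = 25 → 'z'
Result = "lfotz"


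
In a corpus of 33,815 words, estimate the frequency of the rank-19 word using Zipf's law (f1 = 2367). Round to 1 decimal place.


Zipf's law: f(r) = f(1) / r
f(1) = 2367
f(19) = 2367 / 19
= 124.6 occurrences


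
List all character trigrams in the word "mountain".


Word: "mountain" (length 8)
Number of trigrams = 8 - 3 + 1 = 6
  Position 0: "mou"
  Position 1: "oun"
  Position 2: "unt"
  Position 3: "nta"
  Position 4: "tai"
  Position 5: "ain"
Trigrams = "mou", "oun", "unt", "nta", "tai", "ain"


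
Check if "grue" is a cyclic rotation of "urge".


Word: "urge", Candidate: "grue"
Method: check if candidate is substring of word+word
"urgeurge" contains "grue"? No
Is rotation = No


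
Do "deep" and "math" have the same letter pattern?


Pattern of "deep": [0, 1, 1, 2]
Pattern of "math": [0, 1, 2, 3]
Patterns do not match
Same pattern = No


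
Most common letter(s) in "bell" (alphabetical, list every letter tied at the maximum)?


Word: "bell"
Letter counts:
  'b': 1
  'e': 1
  'l': 2
Maximum count = 2
Most frequent = 'l' (2 times each)


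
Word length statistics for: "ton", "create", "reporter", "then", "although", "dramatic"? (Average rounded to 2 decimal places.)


Lengths: "ton"=3, "create"=6, "reporter"=8, "then"=4, "although"=8, "dramatic"=8
Sum = 37, Count = 6
Average = 37/6 = 6.17
= avg=6.17, min=3, max=8


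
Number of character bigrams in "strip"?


Word: "strip" (length 5)
Number of 2-grams = length - 2 + 1 = 5 - 2 + 1
= 4


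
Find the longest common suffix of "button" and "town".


Word 1: "button"
Word 2: "town"
Comparing from end:
  Pos -1: 'n' == 'n'
  Pos -2: 'o' != 'w' (stop)
LCS = "n" (length 1)


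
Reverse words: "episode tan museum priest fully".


Original: "episode tan museum priest fully"
Words (1..n): episode | tan | museum | priest | fully
Reversed (n..1): fully | priest | museum | tan | episode
Result = "fully priest museum tan episode"


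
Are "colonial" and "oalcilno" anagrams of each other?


Word 1: "colonial" → sorted: acillnoo
Word 2: "oalcilno" → sorted: acillnoo
Same letters? acillnoo == acillnoo
Anagram = Yes


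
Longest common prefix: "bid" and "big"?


Word 1: "bid"
Word 2: "big"
Comparing from start:
  Pos 0: 'b' == 'b'
  Pos 1: 'i' == 'i'
  Pos 2: 'd' != 'g' (stop)
LCP = "bi" (length 2)


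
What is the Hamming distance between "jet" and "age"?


Comparing character by character (same length = 3):
  Pos 0: 'j' vs 'a' !=
  Pos 1: 'e' vs 'g' !=
  Pos 2: 't' vs 'e' !=
Hamming distance = 3


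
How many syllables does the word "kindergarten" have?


Word: "kindergarten"
Syllable breakdown: kin-der-gar-ten
Counting: 4 parts
= 4 syllables


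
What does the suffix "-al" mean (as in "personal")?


Suffix: -al
Example: personal = person + -al
Meaning = relating to


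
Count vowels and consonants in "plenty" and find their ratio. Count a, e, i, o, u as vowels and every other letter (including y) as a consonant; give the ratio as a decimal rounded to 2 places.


Word: "plenty"
Vowels (a,e,i,o,u): 1
Consonants: 5
Ratio = 1/5
= 0.20


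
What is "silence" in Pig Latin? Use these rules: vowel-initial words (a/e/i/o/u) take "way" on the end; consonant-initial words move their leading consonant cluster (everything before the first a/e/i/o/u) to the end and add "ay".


Word: "silence"
Starts with consonant(s) → move to end, add 'ay'
Consonant cluster: "s"
Pig Latin = "ilencesay"


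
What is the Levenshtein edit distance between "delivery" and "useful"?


Word 1: "delivery" (length 8)
Word 2: "useful" (length 6)
One optimal edit sequence (insert/delete/substitute each cost 1):
  1. delete 'd'  (+1)
  2. delete 'e'  (+1)
  3. substitute 'l' -> 'u'  (+1)
  4. substitute 'i' -> 's'  (+1)
  5. substitute 'v' -> 'e'  (+1)
  6. substitute 'e' -> 'f'  (+1)
  7. substitute 'r' -> 'u'  (+1)
  8. substitute 'y' -> 'l'  (+1)
Total edit operations: 8
Edit distance = 8


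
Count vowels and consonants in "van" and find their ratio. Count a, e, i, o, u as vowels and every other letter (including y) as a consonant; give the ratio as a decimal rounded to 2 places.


Word: "van"
Vowels (a,e,i,o,u): 1
Consonants: 2
Ratio = 1/2
= 0.50


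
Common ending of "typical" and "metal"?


Word 1: "typical"
Word 2: "metal"
Comparing from end:
  Pos -1: 'l' == 'l'
  Pos -2: 'a' == 'a'
  Pos -3: 'c' != 't' (stop)
LCS = "al" (length 2)


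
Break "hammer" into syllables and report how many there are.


Word: "hammer"
Syllable breakdown: ham | mer
Counting: 2 parts
= 2 syllables


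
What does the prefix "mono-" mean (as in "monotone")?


Prefix: mono-
Example: monotone = mono- + tone
Meaning = one


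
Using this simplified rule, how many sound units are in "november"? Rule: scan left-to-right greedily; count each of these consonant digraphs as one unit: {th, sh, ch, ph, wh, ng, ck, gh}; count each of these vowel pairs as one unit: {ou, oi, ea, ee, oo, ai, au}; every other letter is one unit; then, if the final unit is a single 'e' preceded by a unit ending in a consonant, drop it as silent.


Word: "november" (8 letters)
Left-to-right scan:
  (1) 'n' (letter)
  (2) 'o' (letter)
  (3) 'v' (letter)
  (4) 'e' (letter)
  (5) 'm' (letter)
  (6) 'b' (letter)
  (7) 'e' (letter)
  (8) 'r' (letter)
Units from scan: 8
Sound units = 8 units


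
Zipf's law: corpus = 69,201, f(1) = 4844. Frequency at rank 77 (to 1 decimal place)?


Zipf's law: f(r) = f(1) / r
f(1) = 4844
f(77) = 4844 / 77
= 62.9 occurrences


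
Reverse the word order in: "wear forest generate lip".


Original: "wear forest generate lip"
Words (1..n): wear | forest | generate | lip
Reversed (n..1): lip | generate | forest | wear
Result = "lip generate forest wear"


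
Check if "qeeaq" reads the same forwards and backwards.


Word: "qeeaq"
Reversed: "qaeeq"
Forward == Backward? qeeaq != qaeeq
Palindrome = No


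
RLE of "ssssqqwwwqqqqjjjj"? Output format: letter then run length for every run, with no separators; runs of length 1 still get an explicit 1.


String: "ssssqqwwwqqqqjjjj"
Scanning for consecutive runs:
  's' x 4
  'q' x 2
  'w' x 3
  'q' x 4
  'j' x 4
RLE = "s4q2w3q4j4"


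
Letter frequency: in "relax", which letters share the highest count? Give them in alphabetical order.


Word: "relax"
Letter counts:
  'a': 1
  'e': 1
  'l': 1
  'r': 1
  'x': 1
Maximum count = 1
Most frequent = 'a', 'e', 'l', 'r', 'x' (1 time each)


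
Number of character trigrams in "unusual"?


Word: "unusual" (length 7)
Number of 3-grams = length - 3 + 1 = 7 - 3 + 1
= 5


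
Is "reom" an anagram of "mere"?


Word 1: "mere" → sorted: eemr
Word 2: "reom" → sorted: emor
Same letters? eemr != emor
Anagram = No


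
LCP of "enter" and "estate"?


Word 1: "enter"
Word 2: "estate"
Comparing from start:
  Pos 0: 'e' == 'e'
  Pos 1: 'n' != 's' (stop)
LCP = "e" (length 1)


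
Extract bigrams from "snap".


Word: "snap" (length 4)
Number of bigrams = 4 - 2 + 1 = 3
  Position 0: "sn"
  Position 1: "na"
  Position 2: "ap"
Bigrams = "sn", "na", "ap"


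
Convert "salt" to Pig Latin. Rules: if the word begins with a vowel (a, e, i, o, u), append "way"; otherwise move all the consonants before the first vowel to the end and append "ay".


Word: "salt"
Starts with consonant(s) → move to end, add 'ay'
Consonant cluster: "s"
Pig Latin = "altsay"


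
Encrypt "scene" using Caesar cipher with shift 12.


Word: "scene"
Shift: 12
Each letter → (letter + shift) mod 26:
  's' (18) + 12 = 4 → 'e'
  'c' (2) + 12 = 14 → 'o'
  'e' (4) + 12 = 16 → 'q'
  'n' (13) + 12 = 25 → 'z'
  'e' (4) + 12 = 16 → 'q'
Result = "eoqzq"


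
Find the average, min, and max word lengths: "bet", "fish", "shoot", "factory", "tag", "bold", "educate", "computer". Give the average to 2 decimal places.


Lengths: "bet"=3, "fish"=4, "shoot"=5, "factory"=7, "tag"=3, "bold"=4, "educate"=7, "computer"=8
Sum = 41, Count = 8
Average = 41/8 = 5.13
= avg=5.13, min=3, max=8


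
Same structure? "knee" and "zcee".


Pattern of "knee": [0, 1, 2, 2]
Pattern of "zcee": [0, 1, 2, 2]
Patterns match
Same pattern = Yes


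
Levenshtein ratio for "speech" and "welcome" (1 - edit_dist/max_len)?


Word 1: "speech" (length 6)
Word 2: "welcome" (length 7)
One optimal edit sequence:
  1. delete 's'  (+1)
  2. substitute 'p' -> 'w'  (+1)
  3. keep 'e'
  4. substitute 'e' -> 'l'  (+1)
  5. keep 'c'
  6. insert 'o'  (+1)
  7. insert 'm'  (+1)
  8. substitute 'h' -> 'e'  (+1)
Edit distance = 6
Max length = max(6, 7) = 7
Similarity = 1 - 6/7
= 0.1429


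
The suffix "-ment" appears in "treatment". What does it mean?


Suffix: -ment
Example: treatment (treat + -ment)
Meaning = result of action


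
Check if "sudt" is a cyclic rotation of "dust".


Word: "dust", Candidate: "sudt"
Method: check if candidate is substring of word+word
"dustdust" contains "sudt"? No
Is rotation = No


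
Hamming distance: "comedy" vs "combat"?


Comparing character by character (same length = 6):
  Pos 0: 'c' vs 'c' =
  Pos 1: 'o' vs 'o' =
  Pos 2: 'm' vs 'm' =
  Pos 3: 'e' vs 'b' !=
  Pos 4: 'd' vs 'a' !=
  Pos 5: 'y' vs 't' !=
Hamming distance = 3


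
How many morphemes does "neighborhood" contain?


Word: "neighborhood"
Morphemes: neighbor + -hood
Each morpheme carries meaning
= 2 morphemes


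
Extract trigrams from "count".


Word: "count" (length 5)
Number of trigrams = 5 - 3 + 1 = 3
  Position 0: "cou"
  Position 1: "oun"
  Position 2: "unt"
Trigrams = "cou", "oun", "unt"


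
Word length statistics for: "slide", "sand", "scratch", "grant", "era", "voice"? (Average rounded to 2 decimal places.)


Lengths: "slide"=5, "sand"=4, "scratch"=7, "grant"=5, "era"=3, "voice"=5
Sum = 29, Count = 6
Average = 29/6 = 4.83
= avg=4.83, min=3, max=7


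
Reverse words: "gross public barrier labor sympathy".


Original: "gross public barrier labor sympathy"
Words (1..n): gross | public | barrier | labor | sympathy
Reversed (n..1): sympathy | labor | barrier | public | gross
Result = "sympathy labor barrier public gross"


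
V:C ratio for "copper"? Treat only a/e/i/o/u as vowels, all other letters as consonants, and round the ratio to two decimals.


Word: "copper"
Vowels (a,e,i,o,u): 2
Consonants: 4
Ratio = 2/4
= 0.50


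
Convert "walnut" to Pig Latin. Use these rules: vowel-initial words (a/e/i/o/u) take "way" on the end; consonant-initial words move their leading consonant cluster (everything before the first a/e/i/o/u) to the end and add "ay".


Word: "walnut"
Starts with consonant(s) → move to end, add 'ay'
Consonant cluster: "w"
Pig Latin = "alnutway"


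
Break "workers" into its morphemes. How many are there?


Word: "workers"
Morphemes: work | -er | -s
Each morpheme carries meaning
= 3 morphemes


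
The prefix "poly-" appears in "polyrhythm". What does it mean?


Prefix: poly-
As in: polyrhythm -> poly- + rhythm
Meaning = many


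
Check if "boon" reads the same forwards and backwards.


Word: "boon"
Reversed: "noob"
Forward == Backward? boon != noob
Palindrome = No


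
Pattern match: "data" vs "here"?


Pattern of "data": [0, 1, 2, 1]
Pattern of "here": [0, 1, 2, 1]
Patterns match
Same pattern = Yes


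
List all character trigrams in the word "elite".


Word: "elite" (length 5)
Number of trigrams = 5 - 3 + 1 = 3
  Position 0: "eli"
  Position 1: "lit"
  Position 2: "ite"
Trigrams = "eli", "lit", "ite"


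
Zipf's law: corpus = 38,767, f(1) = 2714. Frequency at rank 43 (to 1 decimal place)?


Zipf's law: f(r) = f(1) / r
f(1) = 2714
f(43) = 2714 / 43
= 63.1 occurrences


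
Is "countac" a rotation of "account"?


Word: "account", Candidate: "countac"
Method: check if candidate is substring of word+word
"accountaccount" contains "countac"? Yes
Is rotation = Yes


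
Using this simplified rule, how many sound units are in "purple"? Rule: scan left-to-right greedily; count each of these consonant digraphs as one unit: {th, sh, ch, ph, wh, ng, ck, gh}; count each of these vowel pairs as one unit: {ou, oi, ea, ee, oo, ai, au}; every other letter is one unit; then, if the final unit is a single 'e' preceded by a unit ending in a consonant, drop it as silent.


Word: "purple" (6 letters)
Left-to-right scan:
  (1) 'p' (letter)
  (2) 'u' (letter)
  (3) 'r' (letter)
  (4) 'p' (letter)
  (5) 'l' (letter)
  (6) 'e' (letter)
Units from scan: 6
Final unit is 'e' after a consonant -> drop as silent (-1)
Sound units = 5 units


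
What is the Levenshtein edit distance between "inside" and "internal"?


Word 1: "inside" (length 6)
Word 2: "internal" (length 8)
One optimal edit sequence (insert/delete/substitute each cost 1):
  1. keep 'i'
  2. keep 'n'
  3. insert 't'  (+1)
  4. insert 'e'  (+1)
  5. substitute 's' -> 'r'  (+1)
  6. substitute 'i' -> 'n'  (+1)
  7. substitute 'd' -> 'a'  (+1)
  8. substitute 'e' -> 'l'  (+1)
Total edit operations: 6
Edit distance = 6


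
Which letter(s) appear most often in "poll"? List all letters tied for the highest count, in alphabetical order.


Word: "poll"
Letter counts:
  'l': 2
  'o': 1
  'p': 1
Maximum count = 2
Most frequent = 'l' (2 times each)


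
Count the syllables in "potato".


Word: "potato"
Syllable breakdown: po-ta-to
Counting: 3 parts
= 3 syllables


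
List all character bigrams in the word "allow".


Word: "allow" (length 5)
Number of bigrams = 5 - 2 + 1 = 4
  Position 0: "al"
  Position 1: "ll"
  Position 2: "lo"
  Position 3: "ow"
Bigrams = "al", "ll", "lo", "ow"


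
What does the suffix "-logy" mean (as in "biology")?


Suffix: -logy
Example: biology = bio- + -logy
Meaning = study of


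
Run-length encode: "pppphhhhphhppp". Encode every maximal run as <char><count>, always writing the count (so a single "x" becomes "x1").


String: "pppphhhhphhppp"
Scanning for consecutive runs:
  'p' x 4
  'h' x 4
  'p' x 1
  'h' x 2
  'p' x 3
RLE = "p4h4p1h2p3"


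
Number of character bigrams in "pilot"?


Word: "pilot" (length 5)
Number of 2-grams = length - 2 + 1 = 5 - 2 + 1
= 4


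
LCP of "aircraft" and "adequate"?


Word 1: "aircraft"
Word 2: "adequate"
Comparing from start:
  Pos 0: 'a' == 'a'
  Pos 1: 'i' != 'd' (stop)
LCP = "a" (length 1)


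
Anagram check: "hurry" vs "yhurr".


Word 1: "hurry" → sorted: hrruy
Word 2: "yhurr" → sorted: hrruy
Same letters? hrruy == hrruy
Anagram = Yes


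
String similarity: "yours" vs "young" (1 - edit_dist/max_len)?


Word 1: "yours" (length 5)
Word 2: "young" (length 5)
One optimal edit sequence:
  1. keep 'y'
  2. keep 'o'
  3. keep 'u'
  4. substitute 'r' -> 'n'  (+1)
  5. substitute 's' -> 'g'  (+1)
Edit distance = 2
Max length = max(5, 5) = 5
Similarity = 1 - 2/5
= 0.6000


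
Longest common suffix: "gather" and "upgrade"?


Word 1: "gather"
Word 2: "upgrade"
Comparing from end:
  Pos -1: 'r' != 'e' (stop)
LCS = "" (length 0)


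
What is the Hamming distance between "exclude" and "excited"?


Comparing character by character (same length = 7):
  Pos 0: 'e' vs 'e' =
  Pos 1: 'x' vs 'x' =
  Pos 2: 'c' vs 'c' =
  Pos 3: 'l' vs 'i' !=
  Pos 4: 'u' vs 't' !=
  Pos 5: 'd' vs 'e' !=
  Pos 6: 'e' vs 'd' !=
Hamming distance = 4


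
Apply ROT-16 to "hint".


Word: "hint"
Shift: 16
Each letter → (letter + shift) mod 26:
  'h' (7) + 16 = 23 → 'x'
  'i' (8) + 16 = 24 → 'y'
  'n' (13) + 16 = 3 → 'd'
  't' (19) + 16 = 9 → 'j'
Result = "xydj"


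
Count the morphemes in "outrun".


Word: "outrun"
Morphemes: out- / run
Each morpheme carries meaning
= 2 morphemes


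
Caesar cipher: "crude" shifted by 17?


Word: "crude"
Shift: 17
Each letter → (letter + shift) mod 26:
  'c' (2) + 17 = 19 → 't'
  'r' (17) + 17 = 8 → 'i'
  'u' (20) + 17 = 11 → 'l'
  'd' (3) + 17 = 20 → 'u'
  'e' (4) + 17 = 21 → 'v'
Result = "tiluv"


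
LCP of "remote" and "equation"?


Word 1: "remote"
Word 2: "equation"
Comparing from start:
  Pos 0: 'r' != 'e' (stop)
LCP = "" (length 0)


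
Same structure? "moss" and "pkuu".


Pattern of "moss": [0, 1, 2, 2]
Pattern of "pkuu": [0, 1, 2, 2]
Patterns match
Same pattern = Yes


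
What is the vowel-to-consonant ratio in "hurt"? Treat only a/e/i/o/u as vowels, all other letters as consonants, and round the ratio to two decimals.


Word: "hurt"
Vowels (a,e,i,o,u): 1
Consonants: 3
Ratio = 1/3
= 0.33


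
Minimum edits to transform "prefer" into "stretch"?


Word 1: "prefer" (length 6)
Word 2: "stretch" (length 7)
One optimal edit sequence (insert/delete/substitute each cost 1):
  1. insert 's'  (+1)
  2. substitute 'p' -> 't'  (+1)
  3. keep 'r'
  4. keep 'e'
  5. substitute 'f' -> 't'  (+1)
  6. substitute 'e' -> 'c'  (+1)
  7. substitute 'r' -> 'h'  (+1)
Total edit operations: 5
Edit distance = 5


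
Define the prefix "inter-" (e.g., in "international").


Prefix: inter-
As in: international -> inter- + national
Meaning = between


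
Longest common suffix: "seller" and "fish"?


Word 1: "seller"
Word 2: "fish"
Comparing from end:
  Pos -1: 'r' != 'h' (stop)
LCS = "" (length 0)


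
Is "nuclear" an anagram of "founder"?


Word 1: "founder" → sorted: defnoru
Word 2: "nuclear" → sorted: acelnru
Same letters? defnoru != acelnru
Anagram = No


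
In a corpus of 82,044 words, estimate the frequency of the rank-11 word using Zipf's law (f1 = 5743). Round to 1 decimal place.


Zipf's law: f(r) = f(1) / r
f(1) = 5743
f(11) = 5743 / 11
= 522.1 occurrences


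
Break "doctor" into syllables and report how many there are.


Word: "doctor"
Syllable breakdown: doc / tor
Counting: 2 parts
= 2 syllables


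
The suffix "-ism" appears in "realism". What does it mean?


Suffix: -ism
Example: realism = real + -ism
Meaning = belief / practice


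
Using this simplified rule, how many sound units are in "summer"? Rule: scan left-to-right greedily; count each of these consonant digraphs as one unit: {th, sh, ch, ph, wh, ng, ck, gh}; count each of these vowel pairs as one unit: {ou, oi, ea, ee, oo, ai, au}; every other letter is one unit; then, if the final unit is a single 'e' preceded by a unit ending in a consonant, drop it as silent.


Word: "summer" (6 letters)
Left-to-right scan:
  [1] 's' (letter)
  [2] 'u' (letter)
  [3] 'm' (letter)
  [4] 'm' (letter)
  [5] 'e' (letter)
  [6] 'r' (letter)
Units from scan: 6
Sound units = 6 units


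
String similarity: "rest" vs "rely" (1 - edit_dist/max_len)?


Word 1: "rest" (length 4)
Word 2: "rely" (length 4)
One optimal edit sequence:
  1. keep 'r'
  2. keep 'e'
  3. substitute 's' -> 'l'  (+1)
  4. substitute 't' -> 'y'  (+1)
Edit distance = 2
Max length = max(4, 4) = 4
Similarity = 1 - 2/4
= 0.5000


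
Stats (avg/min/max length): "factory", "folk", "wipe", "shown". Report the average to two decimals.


Lengths: "factory"=7, "folk"=4, "wipe"=4, "shown"=5
Sum = 20, Count = 4
Average = 20/4 = 5.00
= avg=5.00, min=4, max=7


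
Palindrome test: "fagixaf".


Word: "fagixaf"
Reversed: "faxigaf"
Forward == Backward? fagixaf != faxigaf
Palindrome = No


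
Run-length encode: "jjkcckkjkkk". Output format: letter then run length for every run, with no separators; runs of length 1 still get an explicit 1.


String: "jjkcckkjkkk"
Scanning for consecutive runs:
  'j' x 2
  'k' x 1
  'c' x 2
  'k' x 2
  'j' x 1
  'k' x 3
RLE = "j2k1c2k2j1k3"
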